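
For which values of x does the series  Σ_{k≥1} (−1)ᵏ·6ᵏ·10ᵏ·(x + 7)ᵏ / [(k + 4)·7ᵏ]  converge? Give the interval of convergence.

By the ratio test, |a_{k+1}/a_k| = [(k + 4)/((k+1) + 4)] · 6·10/7 → 60/7.
Convergence for |x + 7| · 60/7 < 1, i.e. |x + 7| < 7/60. So R = 7/60.
At x = -413/60: an alternating series whose terms decrease to 0 in absolute value, so it converges by the Leibniz criterion.
Check x = -427/60: the terms are asymptotic to a nonzero constant times 1/k, so the series diverges by limit comparison with Σ 1/k.

(-427/60, -413/60]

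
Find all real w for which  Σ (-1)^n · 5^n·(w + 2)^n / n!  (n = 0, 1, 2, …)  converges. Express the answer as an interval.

(−∞, ∞)

By the ratio test, |a_{n+1}/a_n| = 5 · 1/(n+1) → 0.
The ratio tends to 0 regardless of w, hence R = ∞.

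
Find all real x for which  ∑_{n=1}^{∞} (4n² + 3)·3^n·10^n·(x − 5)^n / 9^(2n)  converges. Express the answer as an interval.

By the ratio test, |a_{n+1}/a_n| = [(4(n+1)² + 3)/(4n² + 3)] · 3·10/81 → 10/27.
Hence the series converges for |x − 5| < 1/(10/27) = 27/10, so the radius of convergence is 27/10.
Endpoint x = 77/10: the terms have absolute value of order n², which does not tend to 0, so the series diverges by the divergence test.
At x = 23/10: the terms have absolute value of order n², which does not tend to 0, so the series diverges by the divergence test.

(23/10, 77/10)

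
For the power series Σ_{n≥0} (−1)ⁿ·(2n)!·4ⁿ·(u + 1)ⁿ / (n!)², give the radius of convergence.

The ratio of consecutive coefficients is (2n+1)·(2n+2)/(n+1)² · 4 → 16.
Convergence for |u + 1| · 16 < 1, i.e. |u + 1| < 1/16. So R = 1/16.

R = 1/16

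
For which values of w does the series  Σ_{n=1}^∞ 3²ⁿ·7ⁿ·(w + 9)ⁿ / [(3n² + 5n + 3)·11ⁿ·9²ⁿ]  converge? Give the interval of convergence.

[-162/7, 36/7]

Ratio test: |a_{n+1}/a_n| = [(3n² + 5n + 3)/(3(n+1)² + 5(n+1) + 3)] · 9·7/(11·81) → 7/99 as n → ∞.
Thus R = 1/(7/99) = 99/7.
Check w = 36/7: the series is dominated by a constant times Σ 1/n², which converges (p = 2 > 1).
Endpoint w = -162/7: the terms are on the order of 1/n², so the series converges absolutely by comparison with the p-series (p = 2 > 1).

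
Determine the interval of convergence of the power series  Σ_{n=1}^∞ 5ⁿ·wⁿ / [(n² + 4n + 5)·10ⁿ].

The ratio of consecutive coefficients is [(n² + 4n + 5)/((n+1)² + 4(n+1) + 5)] · 5/10 → 1/2.
The series converges when 1/2 · |w| < 1, giving R = 2.
When w = 2, the terms are on the order of 1/n², so the series converges absolutely by comparison with the p-series (p = 2 > 1).
Check w = -2: absolute convergence follows by limit comparison with Σ 1/n².

[-2, 2]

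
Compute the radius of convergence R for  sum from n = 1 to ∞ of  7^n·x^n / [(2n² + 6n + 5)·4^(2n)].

R = 16/7

The ratio of consecutive coefficients is [(2n² + 6n + 5)/(2(n+1)² + 6(n+1) + 5)] · 7/16 → 7/16.
Hence the series converges for |x| < 1/(7/16) = 16/7, so the radius of convergence is 16/7.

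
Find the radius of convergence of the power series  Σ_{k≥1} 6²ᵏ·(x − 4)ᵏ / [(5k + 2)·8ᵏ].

R = 2/9

Ratio test: |a_{k+1}/a_k| = [(5k + 2)/(5(k+1) + 2)] · 36/8 → 9/2 as k → ∞.
Convergence for |x − 4| · 9/2 < 1, i.e. |x − 4| < 2/9. So R = 2/9.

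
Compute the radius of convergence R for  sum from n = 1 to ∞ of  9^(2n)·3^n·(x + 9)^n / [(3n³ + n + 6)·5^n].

Apply the ratio test: |a_{n+1}| / |a_n| = [(3n³ + n + 6)/(3(n+1)³ + (n+1) + 6)] · 81·3/5, which tends to 243/5 as n → ∞.
The series converges when 243/5 · |x + 9| < 1, giving R = 5/243.

R = 5/243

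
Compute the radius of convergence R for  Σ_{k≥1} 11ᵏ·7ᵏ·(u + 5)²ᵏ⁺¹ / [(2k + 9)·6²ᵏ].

By the ratio test, |a_{k+1}/a_k| = [(2k + 9)/(2(k+1) + 9)] · 11·7/36 → 77/36.
Writing y = (u + 5)², the series in y has radius 36/77, so |u + 5| < √(36/77) and R = 6√77/77.

R = 6√77/77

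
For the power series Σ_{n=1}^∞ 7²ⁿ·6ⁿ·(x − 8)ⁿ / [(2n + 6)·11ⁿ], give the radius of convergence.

R = 11/294

Apply the ratio test: |a_{n+1}| / |a_n| = [(2n + 6)/(2(n+1) + 6)] · 49·6/11, which tends to 294/11 as n → ∞.
Hence the series converges for |x − 8| < 1/(294/11) = 11/294, so the radius of convergence is 11/294.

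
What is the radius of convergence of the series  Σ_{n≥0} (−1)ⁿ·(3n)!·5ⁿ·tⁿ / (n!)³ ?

R = 1/135

Apply the ratio test: |a_{n+1}| / |a_n| = (3n+1)·(3n+2)·(3n+3)/(n+1)³ · 5, which tends to 135 as n → ∞.
Convergence for |t| · 135 < 1, i.e. |t| < 1/135. So R = 1/135.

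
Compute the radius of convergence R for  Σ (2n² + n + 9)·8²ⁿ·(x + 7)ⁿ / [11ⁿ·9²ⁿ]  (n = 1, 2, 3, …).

Apply the ratio test: |a_{n+1}| / |a_n| = [(2(n+1)² + (n+1) + 9)/(2n² + n + 9)] · 64/(11·81), which tends to 64/891 as n → ∞.
Thus R = 1/(64/891) = 891/64.

R = 891/64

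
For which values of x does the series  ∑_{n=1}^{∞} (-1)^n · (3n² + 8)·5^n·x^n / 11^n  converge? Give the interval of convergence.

By the ratio test, |a_{n+1}/a_n| = [(3(n+1)² + 8)/(3n² + 8)] · 5/11 → 5/11.
The series converges when 5/11 · |x| < 1, giving R = 11/5.
At x = 11/5: the n-th term does not approach 0; divergence by the term test.
At x = -11/5: the n-th term does not approach 0; divergence by the term test.

(-11/5, 11/5)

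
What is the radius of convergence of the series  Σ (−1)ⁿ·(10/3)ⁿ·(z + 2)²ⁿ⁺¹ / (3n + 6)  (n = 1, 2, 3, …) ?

Apply the ratio test: |a_{n+1}| / |a_n| = [(3n + 6)/(3(n+1) + 6)] · 10/3, which tends to 10/3 as n → ∞.
Since the exponent of (z + 2) increases by 2 each term, convergence requires |z + 2|² < 3/10, hence R = √30/10.

R = √30/10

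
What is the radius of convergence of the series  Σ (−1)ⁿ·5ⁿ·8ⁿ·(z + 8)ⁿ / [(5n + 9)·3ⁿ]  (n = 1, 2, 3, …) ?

R = 3/40

By the ratio test, |a_{n+1}/a_n| = [(5n + 9)/(5(n+1) + 9)] · 5·8/3 → 40/3.
Hence the series converges for |z + 8| < 1/(40/3) = 3/40, so the radius of convergence is 3/40.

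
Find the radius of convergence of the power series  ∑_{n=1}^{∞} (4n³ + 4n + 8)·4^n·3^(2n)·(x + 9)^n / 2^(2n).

By the ratio test, |a_{n+1}/a_n| = [(4(n+1)³ + 4(n+1) + 8)/(4n³ + 4n + 8)] · 4·9/4 → 9.
Thus R = 1/(9) = 1/9.

R = 1/9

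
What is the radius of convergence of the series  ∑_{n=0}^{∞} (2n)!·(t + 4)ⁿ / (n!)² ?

Apply the ratio test: |a_{n+1}| / |a_n| = (2n+1)·(2n+2)/(n+1)², which tends to 4 as n → ∞.
Thus R = 1/(4) = 1/4.

R = 1/4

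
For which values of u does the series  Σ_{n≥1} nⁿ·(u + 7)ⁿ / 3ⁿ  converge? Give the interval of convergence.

Root test: |a_n|^(1/n) = n/3 → ∞.
Since the n-th root of |a_n| is unbounded, the series converges only at u = -7; R = 0.

{-7}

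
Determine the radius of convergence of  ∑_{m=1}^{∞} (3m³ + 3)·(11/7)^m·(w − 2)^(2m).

Apply the ratio test: |a_{m+1}| / |a_m| = [(3(m+1)³ + 3)/(3m³ + 3)] · 11/7, which tends to 11/7 as m → ∞.
Writing y = (w − 2)², the series in y has radius 7/11, so |w − 2| < √(7/11) and R = √77/11.

R = √77/11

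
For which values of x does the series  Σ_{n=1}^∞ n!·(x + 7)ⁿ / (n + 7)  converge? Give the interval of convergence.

By the ratio test, |a_{n+1}/a_n| = (n+1) · (n + 7)/((n+1) + 7) → ∞.
The ratio grows without bound, so the series diverges whenever (x + 7) ≠ 0; it converges only at x = -7. R = 0.

{-7}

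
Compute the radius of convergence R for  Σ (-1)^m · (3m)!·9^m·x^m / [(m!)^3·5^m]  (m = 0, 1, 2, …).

Apply the ratio test: |a_{m+1}| / |a_m| = (3m+1)·(3m+2)·(3m+3)/(m+1)³ · 9/5, which tends to 243/5 as m → ∞.
The series converges when 243/5 · |x| < 1, giving R = 5/243.

R = 5/243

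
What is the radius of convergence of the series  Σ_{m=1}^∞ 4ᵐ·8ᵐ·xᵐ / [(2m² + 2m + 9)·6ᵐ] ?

By the ratio test, |a_{m+1}/a_m| = [(2m² + 2m + 9)/(2(m+1)² + 2(m+1) + 9)] · 4·8/6 → 16/3.
Convergence for |x| · 16/3 < 1, i.e. |x| < 3/16. So R = 3/16.

R = 3/16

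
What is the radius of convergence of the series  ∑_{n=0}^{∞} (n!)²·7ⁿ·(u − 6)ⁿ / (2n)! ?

Apply the ratio test: |a_{n+1}| / |a_n| = (n+1)²/[(2n+1)·(2n+2)] · 7, which tends to 7/4 as n → ∞.
The series converges when 7/4 · |u − 6| < 1, giving R = 4/7.

R = 4/7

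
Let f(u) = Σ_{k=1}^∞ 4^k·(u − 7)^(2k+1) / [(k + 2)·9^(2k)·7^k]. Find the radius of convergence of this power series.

R = 9√7/2

By the ratio test, |a_{k+1}/a_k| = [(k + 2)/((k+1) + 2)] · 4/(81·7) → 4/567.
Since the exponent of (u − 7) increases by 2 each term, convergence requires |u − 7|² < 567/4, hence R = 9√7/2.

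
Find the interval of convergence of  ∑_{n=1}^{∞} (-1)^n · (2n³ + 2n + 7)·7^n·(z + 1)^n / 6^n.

Apply the ratio test: |a_{n+1}| / |a_n| = [(2(n+1)³ + 2(n+1) + 7)/(2n³ + 2n + 7)] · 7/6, which tends to 7/6 as n → ∞.
The series converges when 7/6 · |z + 1| < 1, giving R = 6/7.
When z = -1/7, the terms do not tend to 0, so the series diverges.
At z = -13/7: the n-th term does not approach 0; divergence by the term test.

(-13/7, -1/7)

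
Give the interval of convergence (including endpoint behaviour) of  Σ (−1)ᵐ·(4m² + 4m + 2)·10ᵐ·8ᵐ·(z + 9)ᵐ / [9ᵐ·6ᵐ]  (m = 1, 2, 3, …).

Apply the ratio test: |a_{m+1}| / |a_m| = [(4(m+1)² + 4(m+1) + 2)/(4m² + 4m + 2)] · 10·8/(9·6), which tends to 40/27 as m → ∞.
Thus R = 1/(40/27) = 27/40.
At z = -333/40: the m-th term does not approach 0; divergence by the term test.
At z = -387/40: the m-th term does not approach 0; divergence by the term test.

(-387/40, -333/40)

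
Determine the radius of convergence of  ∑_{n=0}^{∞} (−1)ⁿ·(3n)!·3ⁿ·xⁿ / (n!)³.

Apply the ratio test: |a_{n+1}| / |a_n| = (3n+1)·(3n+2)·(3n+3)/(n+1)³ · 3, which tends to 81 as n → ∞.
Thus R = 1/(81) = 1/81.

R = 1/81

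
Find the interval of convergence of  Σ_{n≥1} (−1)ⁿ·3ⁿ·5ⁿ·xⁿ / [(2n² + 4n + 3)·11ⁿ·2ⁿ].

[-22/15, 22/15]

The ratio of consecutive coefficients is [(2n² + 4n + 3)/(2(n+1)² + 4(n+1) + 3)] · 3·5/(11·2) → 15/22.
Hence the series converges for |x| < 1/(15/22) = 22/15, so the radius of convergence is 22/15.
When x = 22/15, absolute convergence follows by limit comparison with Σ 1/n².
Endpoint x = -22/15: absolute convergence follows by limit comparison with Σ 1/n².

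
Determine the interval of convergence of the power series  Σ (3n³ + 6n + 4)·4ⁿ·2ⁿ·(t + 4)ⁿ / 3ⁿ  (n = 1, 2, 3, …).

(-35/8, -29/8)

By the ratio test, |a_{n+1}/a_n| = [(3(n+1)³ + 6(n+1) + 4)/(3n³ + 6n + 4)] · 4·2/3 → 8/3.
Thus R = 1/(8/3) = 3/8.
When t = -29/8, the terms do not tend to 0, so the series diverges.
Endpoint t = -35/8: the n-th term does not approach 0; divergence by the term test.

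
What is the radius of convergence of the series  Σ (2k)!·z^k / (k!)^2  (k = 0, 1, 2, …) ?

The ratio of consecutive coefficients is (2k+1)·(2k+2)/(k+1)² → 4.
Convergence for |z| · 4 < 1, i.e. |z| < 1/4. So R = 1/4.

R = 1/4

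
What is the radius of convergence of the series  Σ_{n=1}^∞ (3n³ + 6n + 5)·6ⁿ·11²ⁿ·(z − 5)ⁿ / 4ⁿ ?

Ratio test: |a_{n+1}/a_n| = [(3(n+1)³ + 6(n+1) + 5)/(3n³ + 6n + 5)] · 6·121/4 → 363/2 as n → ∞.
Hence the series converges for |z − 5| < 1/(363/2) = 2/363, so the radius of convergence is 2/363.

R = 2/363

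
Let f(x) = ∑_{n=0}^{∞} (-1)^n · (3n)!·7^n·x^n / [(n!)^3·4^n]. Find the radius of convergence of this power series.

Apply the ratio test: |a_{n+1}| / |a_n| = (3n+1)·(3n+2)·(3n+3)/(n+1)³ · 7/4, which tends to 189/4 as n → ∞.
The series converges when 189/4 · |x| < 1, giving R = 4/189.

R = 4/189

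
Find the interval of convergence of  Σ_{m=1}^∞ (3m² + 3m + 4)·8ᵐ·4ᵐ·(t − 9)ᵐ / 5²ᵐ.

Apply the ratio test: |a_{m+1}| / |a_m| = [(3(m+1)² + 3(m+1) + 4)/(3m² + 3m + 4)] · 8·4/25, which tends to 32/25 as m → ∞.
Convergence for |t − 9| · 32/25 < 1, i.e. |t − 9| < 25/32. So R = 25/32.
When t = 313/32, the terms have absolute value of order m², which does not tend to 0, so the series diverges by the divergence test.
Endpoint t = 263/32: the terms do not tend to 0, so the series diverges.

(263/32, 313/32)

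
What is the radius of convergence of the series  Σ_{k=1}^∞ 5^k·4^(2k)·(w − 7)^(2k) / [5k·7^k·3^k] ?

R = √105/20

Ratio test: |a_{k+1}/a_k| = [5k/5(k+1)] · 5·16/(7·3) → 80/21 as k → ∞.
Successive powers of (w − 7) differ by 2, so the series converges when |w − 7|² · 80/21 < 1, i.e. |w − 7| < √(21/80). So R = √105/20.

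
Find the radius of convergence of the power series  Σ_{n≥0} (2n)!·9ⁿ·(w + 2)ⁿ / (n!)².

Apply the ratio test: |a_{n+1}| / |a_n| = (2n+1)·(2n+2)/(n+1)² · 9, which tends to 36 as n → ∞.
Thus R = 1/(36) = 1/36.

R = 1/36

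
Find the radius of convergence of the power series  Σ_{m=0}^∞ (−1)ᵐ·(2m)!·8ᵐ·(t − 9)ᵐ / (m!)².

The ratio of consecutive coefficients is (2m+1)·(2m+2)/(m+1)² · 8 → 32.
Hence the series converges for |t − 9| < 1/(32) = 1/32, so the radius of convergence is 1/32.

R = 1/32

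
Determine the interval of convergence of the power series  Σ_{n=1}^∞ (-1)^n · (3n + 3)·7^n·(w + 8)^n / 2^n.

(-58/7, -54/7)

By the ratio test, |a_{n+1}/a_n| = [(3(n+1) + 3)/(3n + 3)] · 7/2 → 7/2.
Thus R = 1/(7/2) = 2/7.
At w = -54/7: the terms do not tend to 0, so the series diverges.
Endpoint w = -58/7: the terms do not tend to 0, so the series diverges.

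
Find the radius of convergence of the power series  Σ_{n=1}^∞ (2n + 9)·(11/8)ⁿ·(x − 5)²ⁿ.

R = 2√22/11

Apply the ratio test: |a_{n+1}| / |a_n| = [(2(n+1) + 9)/(2n + 9)] · 11/8, which tends to 11/8 as n → ∞.
Writing y = (x − 5)², the series in y has radius 8/11, so |x − 5| < √(8/11) and R = 2√22/11.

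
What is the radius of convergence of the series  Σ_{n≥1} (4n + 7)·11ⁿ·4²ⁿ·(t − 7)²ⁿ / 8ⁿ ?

The ratio of consecutive coefficients is [(4(n+1) + 7)/(4n + 7)] · 11·16/8 → 22.
Since the exponent of (t − 7) increases by 2 each term, convergence requires |t − 7|² < 1/22, hence R = √22/22.

R = √22/22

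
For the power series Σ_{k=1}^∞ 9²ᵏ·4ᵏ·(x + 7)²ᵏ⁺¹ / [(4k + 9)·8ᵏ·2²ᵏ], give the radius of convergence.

Apply the ratio test: |a_{k+1}| / |a_k| = [(4k + 9)/(4(k+1) + 9)] · 81·4/(8·4), which tends to 81/8 as k → ∞.
Writing y = (x + 7)², the series in y has radius 8/81, so |x + 7| < √(8/81) and R = 2√2/9.

R = 2√2/9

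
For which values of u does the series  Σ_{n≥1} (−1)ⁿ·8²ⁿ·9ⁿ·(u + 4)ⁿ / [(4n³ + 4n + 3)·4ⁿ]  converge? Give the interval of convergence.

Ratio test: |a_{n+1}/a_n| = [(4n³ + 4n + 3)/(4(n+1)³ + 4(n+1) + 3)] · 64·9/4 → 144 as n → ∞.
The series converges when 144 · |u + 4| < 1, giving R = 1/144.
When u = -575/144, the terms are on the order of 1/n³, so the series converges absolutely by comparison with the p-series (p = 3 > 1).
Endpoint u = -577/144: absolute convergence follows by limit comparison with Σ 1/n³.

[-577/144, -575/144]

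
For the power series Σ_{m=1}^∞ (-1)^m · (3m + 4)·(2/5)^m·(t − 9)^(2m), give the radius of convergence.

R = √10/2

Ratio test: |a_{m+1}/a_m| = [(3(m+1) + 4)/(3m + 4)] · 2/5 → 2/5 as m → ∞.
Writing y = (t − 9)², the series in y has radius 5/2, so |t − 9| < √(5/2) and R = √10/2.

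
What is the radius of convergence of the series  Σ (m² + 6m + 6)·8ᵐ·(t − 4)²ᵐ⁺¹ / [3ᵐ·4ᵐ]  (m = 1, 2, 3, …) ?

Apply the ratio test: |a_{m+1}| / |a_m| = [((m+1)² + 6(m+1) + 6)/(m² + 6m + 6)] · 8/(3·4), which tends to 2/3 as m → ∞.
Successive powers of (t − 4) differ by 2, so the series converges when |t − 4|² · 2/3 < 1, i.e. |t − 4| < √(3/2). So R = √6/2.

R = √6/2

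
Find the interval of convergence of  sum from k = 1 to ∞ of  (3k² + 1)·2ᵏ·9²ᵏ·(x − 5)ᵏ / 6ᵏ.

By the ratio test, |a_{k+1}/a_k| = [(3(k+1)² + 1)/(3k² + 1)] · 2·81/6 → 27.
Thus R = 1/(27) = 1/27.
When x = 136/27, the terms have absolute value of order k², which does not tend to 0, so the series diverges by the divergence test.
Endpoint x = 134/27: the terms do not tend to 0, so the series diverges.

(134/27, 136/27)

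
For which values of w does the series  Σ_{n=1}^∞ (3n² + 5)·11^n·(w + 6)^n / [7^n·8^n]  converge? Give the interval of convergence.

(-122/11, -10/11)

The ratio of consecutive coefficients is [(3(n+1)² + 5)/(3n² + 5)] · 11/(7·8) → 11/56.
The series converges when 11/56 · |w + 6| < 1, giving R = 56/11.
Endpoint w = -10/11: the terms do not tend to 0, so the series diverges.
When w = -122/11, the n-th term does not approach 0; divergence by the term test.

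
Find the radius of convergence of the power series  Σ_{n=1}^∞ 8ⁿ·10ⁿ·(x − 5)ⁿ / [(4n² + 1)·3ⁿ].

Apply the ratio test: |a_{n+1}| / |a_n| = [(4n² + 1)/(4(n+1)² + 1)] · 8·10/3, which tends to 80/3 as n → ∞.
The series converges when 80/3 · |x − 5| < 1, giving R = 3/80.

R = 3/80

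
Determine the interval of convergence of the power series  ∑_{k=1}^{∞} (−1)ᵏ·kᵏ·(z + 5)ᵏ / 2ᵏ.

{-5}

Applying the root test, |a_k|^(1/k) = k/2 → ∞.
The root grows without bound, so R = 0 (convergence only at z = -5).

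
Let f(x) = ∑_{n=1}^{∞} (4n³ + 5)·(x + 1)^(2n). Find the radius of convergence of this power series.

By the ratio test, |a_{n+1}/a_n| = (4(n+1)³ + 5)/(4n³ + 5) → 1.
Successive powers of (x + 1) differ by 2, so the series converges when |x + 1|² · 1 < 1, i.e. |x + 1| < √(1) = 1. So R = 1.

R = 1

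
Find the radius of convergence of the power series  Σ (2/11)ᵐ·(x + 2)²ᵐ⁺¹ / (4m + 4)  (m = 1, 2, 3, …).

Apply the ratio test: |a_{m+1}| / |a_m| = [(4m + 4)/(4(m+1) + 4)] · 2/11, which tends to 2/11 as m → ∞.
Successive powers of (x + 2) differ by 2, so the series converges when |x + 2|² · 2/11 < 1, i.e. |x + 2| < √(11/2). So R = √22/2.

R = √22/2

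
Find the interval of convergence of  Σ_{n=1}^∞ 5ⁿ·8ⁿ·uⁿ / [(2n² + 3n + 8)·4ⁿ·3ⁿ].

[-3/10, 3/10]

Apply the ratio test: |a_{n+1}| / |a_n| = [(2n² + 3n + 8)/(2(n+1)² + 3(n+1) + 8)] · 5·8/(4·3), which tends to 10/3 as n → ∞.
Thus R = 1/(10/3) = 3/10.
When u = 3/10, the terms are on the order of 1/n², so the series converges absolutely by comparison with the p-series (p = 2 > 1).
Check u = -3/10: the terms are on the order of 1/n², so the series converges absolutely by comparison with the p-series (p = 2 > 1).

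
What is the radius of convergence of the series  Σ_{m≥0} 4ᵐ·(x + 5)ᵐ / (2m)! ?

The ratio of consecutive coefficients is 4 · 1/[(2m+1)·(2m+2)] → 0.
Since the limit is 0 < 1 for every x, the series converges on all of ℝ and R = ∞.

R = ∞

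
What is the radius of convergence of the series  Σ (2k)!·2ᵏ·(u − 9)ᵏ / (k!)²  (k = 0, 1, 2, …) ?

Apply the ratio test: |a_{k+1}| / |a_k| = (2k+1)·(2k+2)/(k+1)² · 2, which tends to 8 as k → ∞.
Hence the series converges for |u − 9| < 1/(8) = 1/8, so the radius of convergence is 1/8.

R = 1/8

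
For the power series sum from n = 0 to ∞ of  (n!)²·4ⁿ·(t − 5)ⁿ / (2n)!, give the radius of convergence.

By the ratio test, |a_{n+1}/a_n| = (n+1)²/[(2n+1)·(2n+2)] · 4 → 1.
Hence R = 1.

R = 1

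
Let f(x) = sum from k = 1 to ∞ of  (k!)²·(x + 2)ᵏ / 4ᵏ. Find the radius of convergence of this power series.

The ratio of consecutive coefficients is (k+1)² · 1/4 → ∞.
The terms grow without bound for any (x + 2) ≠ 0, so R = 0 (convergence only at x = -2).

R = 0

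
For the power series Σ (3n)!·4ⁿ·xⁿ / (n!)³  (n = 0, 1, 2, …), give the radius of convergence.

R = 1/108

Ratio test: |a_{n+1}/a_n| = (3n+1)·(3n+2)·(3n+3)/(n+1)³ · 4 → 108 as n → ∞.
Hence the series converges for |x| < 1/(108) = 1/108, so the radius of convergence is 1/108.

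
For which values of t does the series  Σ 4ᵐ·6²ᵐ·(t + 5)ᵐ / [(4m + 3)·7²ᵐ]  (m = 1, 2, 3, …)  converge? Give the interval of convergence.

[-769/144, -671/144)

By the ratio test, |a_{m+1}/a_m| = [(4m + 3)/(4(m+1) + 3)] · 4·36/49 → 144/49.
Hence the series converges for |t + 5| < 1/(144/49) = 49/144, so the radius of convergence is 49/144.
When t = -671/144, comparison with the harmonic series Σ 1/m shows the series diverges.
At t = -769/144: convergence follows from the alternating series test (terms decrease monotonically to 0).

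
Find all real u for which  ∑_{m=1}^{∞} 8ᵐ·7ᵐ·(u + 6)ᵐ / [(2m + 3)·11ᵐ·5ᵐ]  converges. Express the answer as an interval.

Apply the ratio test: |a_{m+1}| / |a_m| = [(2m + 3)/(2(m+1) + 3)] · 8·7/(11·5), which tends to 56/55 as m → ∞.
Convergence for |u + 6| · 56/55 < 1, i.e. |u + 6| < 55/56. So R = 55/56.
When u = -281/56, the terms are asymptotic to a nonzero constant times 1/m, so the series diverges by limit comparison with Σ 1/m.
Endpoint u = -391/56: an alternating series whose terms decrease to 0 in absolute value, so it converges by the Leibniz criterion.

[-391/56, -281/56)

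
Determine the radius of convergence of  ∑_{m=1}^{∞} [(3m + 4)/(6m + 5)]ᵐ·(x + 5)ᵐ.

By the Cauchy root test, |a_m|^(1/m) = (3m + 4)/(6m + 5) → 1/2.
Convergence for |x + 5| · 1/2 < 1, i.e. |x + 5| < 2. So R = 2.

R = 2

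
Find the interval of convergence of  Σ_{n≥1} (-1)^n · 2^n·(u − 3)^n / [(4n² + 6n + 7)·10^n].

[-2, 8]

By the ratio test, |a_{n+1}/a_n| = [(4n² + 6n + 7)/(4(n+1)² + 6(n+1) + 7)] · 2/10 → 1/5.
Convergence for |u − 3| · 1/5 < 1, i.e. |u − 3| < 5. So R = 5.
Endpoint u = 8: the series is dominated by a constant times Σ 1/n², which converges (p = 2 > 1).
At u = -2: absolute convergence follows by limit comparison with Σ 1/n².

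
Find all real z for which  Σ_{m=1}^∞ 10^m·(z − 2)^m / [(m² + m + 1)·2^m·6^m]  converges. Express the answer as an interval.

[4/5, 16/5]

The ratio of consecutive coefficients is [(m² + m + 1)/((m+1)² + (m+1) + 1)] · 10/(2·6) → 5/6.
Hence the series converges for |z − 2| < 1/(5/6) = 6/5, so the radius of convergence is 6/5.
At z = 16/5: the terms are on the order of 1/m², so the series converges absolutely by comparison with the p-series (p = 2 > 1).
Endpoint z = 4/5: the terms are on the order of 1/m², so the series converges absolutely by comparison with the p-series (p = 2 > 1).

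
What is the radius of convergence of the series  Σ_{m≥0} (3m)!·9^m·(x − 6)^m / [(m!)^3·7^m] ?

R = 7/243

The ratio of consecutive coefficients is (3m+1)·(3m+2)·(3m+3)/(m+1)³ · 9/7 → 243/7.
Thus R = 1/(243/7) = 7/243.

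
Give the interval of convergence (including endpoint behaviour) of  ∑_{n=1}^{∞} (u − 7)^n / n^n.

(−∞, ∞)

By the Cauchy root test, |a_n|^(1/n) = 1/n → 0.
Since the n-th root of |a_n| tends to 0, the series converges for all real u; R = ∞.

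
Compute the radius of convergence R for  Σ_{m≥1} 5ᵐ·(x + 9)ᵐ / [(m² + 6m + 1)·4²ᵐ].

R = 16/5

By the ratio test, |a_{m+1}/a_m| = [(m² + 6m + 1)/((m+1)² + 6(m+1) + 1)] · 5/16 → 5/16.
The series converges when 5/16 · |x + 9| < 1, giving R = 16/5.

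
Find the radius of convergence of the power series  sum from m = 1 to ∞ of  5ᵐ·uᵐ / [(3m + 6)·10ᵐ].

Apply the ratio test: |a_{m+1}| / |a_m| = [(3m + 6)/(3(m+1) + 6)] · 5/10, which tends to 1/2 as m → ∞.
The series converges when 1/2 · |u| < 1, giving R = 2.

R = 2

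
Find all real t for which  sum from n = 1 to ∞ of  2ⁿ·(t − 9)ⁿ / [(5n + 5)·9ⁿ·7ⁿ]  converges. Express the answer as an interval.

The ratio of consecutive coefficients is [(5n + 5)/(5(n+1) + 5)] · 2/(9·7) → 2/63.
Thus R = 1/(2/63) = 63/2.
Endpoint t = 81/2: the terms behave like c/n; limit comparison with the harmonic series gives divergence.
At t = -45/2: the terms alternate in sign and decrease monotonically to 0 in absolute value (size ~ c/n), so the alternating series test gives convergence.

[-45/2, 81/2)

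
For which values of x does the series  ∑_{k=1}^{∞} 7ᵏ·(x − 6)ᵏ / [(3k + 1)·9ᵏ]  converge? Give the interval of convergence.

[33/7, 51/7)

Ratio test: |a_{k+1}/a_k| = [(3k + 1)/(3(k+1) + 1)] · 7/9 → 7/9 as k → ∞.
The series converges when 7/9 · |x − 6| < 1, giving R = 9/7.
At x = 51/7: the terms are asymptotic to a nonzero constant times 1/k, so the series diverges by limit comparison with Σ 1/k.
When x = 33/7, an alternating series whose terms decrease to 0 in absolute value, so it converges by the Leibniz criterion.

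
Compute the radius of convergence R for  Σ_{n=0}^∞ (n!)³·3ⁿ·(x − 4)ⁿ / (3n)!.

Ratio test: |a_{n+1}/a_n| = (n+1)³/[(3n+1)·(3n+2)·(3n+3)] · 3 → 1/9 as n → ∞.
Thus R = 1/(1/9) = 9.

R = 9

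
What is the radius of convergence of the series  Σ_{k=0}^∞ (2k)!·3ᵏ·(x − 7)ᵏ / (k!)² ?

R = 1/12

By the ratio test, |a_{k+1}/a_k| = (2k+1)·(2k+2)/(k+1)² · 3 → 12.
Thus R = 1/(12) = 1/12.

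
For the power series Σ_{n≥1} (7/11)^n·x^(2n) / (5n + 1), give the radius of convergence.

By the ratio test, |a_{n+1}/a_n| = [(5n + 1)/(5(n+1) + 1)] · 7/11 → 7/11.
Writing y = x², the series in y has radius 11/7, so |x| < √(11/7) and R = √77/7.

R = √77/7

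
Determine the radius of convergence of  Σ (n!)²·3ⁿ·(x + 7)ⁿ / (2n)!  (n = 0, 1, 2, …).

R = 4/3

Apply the ratio test: |a_{n+1}| / |a_n| = (n+1)²/[(2n+1)·(2n+2)] · 3, which tends to 3/4 as n → ∞.
The series converges when 3/4 · |x + 7| < 1, giving R = 4/3.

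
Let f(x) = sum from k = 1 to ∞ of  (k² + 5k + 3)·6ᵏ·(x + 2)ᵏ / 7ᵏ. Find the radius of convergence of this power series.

By the ratio test, |a_{k+1}/a_k| = [((k+1)² + 5(k+1) + 3)/(k² + 5k + 3)] · 6/7 → 6/7.
Convergence for |x + 2| · 6/7 < 1, i.e. |x + 2| < 7/6. So R = 7/6.

R = 7/6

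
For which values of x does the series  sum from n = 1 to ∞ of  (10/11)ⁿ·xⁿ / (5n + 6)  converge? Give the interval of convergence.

[-11/10, 11/10)

Apply the ratio test: |a_{n+1}| / |a_n| = [(5n + 6)/(5(n+1) + 6)] · 10/11, which tends to 10/11 as n → ∞.
Convergence for |x| · 10/11 < 1, i.e. |x| < 11/10. So R = 11/10.
Check x = 11/10: the terms behave like c/n; limit comparison with the harmonic series gives divergence.
At x = -11/10: convergence follows from the alternating series test (terms decrease monotonically to 0).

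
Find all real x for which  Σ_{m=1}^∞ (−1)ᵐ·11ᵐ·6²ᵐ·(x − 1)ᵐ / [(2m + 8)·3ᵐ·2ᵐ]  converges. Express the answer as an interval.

(65/66, 67/66]

Ratio test: |a_{m+1}/a_m| = [(2m + 8)/(2(m+1) + 8)] · 11·36/(3·2) → 66 as m → ∞.
The series converges when 66 · |x − 1| < 1, giving R = 1/66.
When x = 67/66, the terms alternate in sign and decrease monotonically to 0 in absolute value (size ~ c/m), so the alternating series test gives convergence.
At x = 65/66: the terms are asymptotic to a nonzero constant times 1/m, so the series diverges by limit comparison with Σ 1/m.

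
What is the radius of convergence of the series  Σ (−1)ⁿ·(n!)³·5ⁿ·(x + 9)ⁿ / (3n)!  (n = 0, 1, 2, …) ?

The ratio of consecutive coefficients is (n+1)³/[(3n+1)·(3n+2)·(3n+3)] · 5 → 5/27.
Thus R = 1/(5/27) = 27/5.

R = 27/5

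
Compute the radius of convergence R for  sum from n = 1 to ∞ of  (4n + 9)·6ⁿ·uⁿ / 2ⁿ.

R = 1/3

Ratio test: |a_{n+1}/a_n| = [(4(n+1) + 9)/(4n + 9)] · 6/2 → 3 as n → ∞.
Convergence for |u| · 3 < 1, i.e. |u| < 1/3. So R = 1/3.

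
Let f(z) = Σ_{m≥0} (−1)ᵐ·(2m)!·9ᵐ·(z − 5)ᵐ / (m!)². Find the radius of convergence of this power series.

The ratio of consecutive coefficients is (2m+1)·(2m+2)/(m+1)² · 9 → 36.
Hence the series converges for |z − 5| < 1/(36) = 1/36, so the radius of convergence is 1/36.

R = 1/36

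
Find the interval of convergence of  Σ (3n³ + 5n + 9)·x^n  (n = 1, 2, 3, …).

(-1, 1)

Ratio test: |a_{n+1}/a_n| = (3(n+1)³ + 5(n+1) + 9)/(3n³ + 5n + 9) → 1 as n → ∞.
So the series converges when |x| < 1 and diverges when |x| > 1; R = 1.
Endpoint x = 1: the terms have absolute value of order n³, which does not tend to 0, so the series diverges by the divergence test.
Check x = -1: the terms have absolute value of order n³, which does not tend to 0, so the series diverges by the divergence test.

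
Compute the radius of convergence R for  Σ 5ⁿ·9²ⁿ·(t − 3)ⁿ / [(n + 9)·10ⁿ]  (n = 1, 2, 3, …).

R = 2/81

Ratio test: |a_{n+1}/a_n| = [(n + 9)/((n+1) + 9)] · 5·81/10 → 81/2 as n → ∞.
Thus R = 1/(81/2) = 2/81.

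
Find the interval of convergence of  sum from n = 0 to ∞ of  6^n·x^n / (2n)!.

The ratio of consecutive coefficients is 6 · 1/[(2n+1)·(2n+2)] → 0.
The ratio tends to 0 regardless of x, hence R = ∞.

(−∞, ∞)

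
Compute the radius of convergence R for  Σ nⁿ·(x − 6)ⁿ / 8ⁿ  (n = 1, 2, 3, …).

R = 0

By the Cauchy root test, |a_n|^(1/n) = n/8 → ∞.
The root grows without bound, so R = 0 (convergence only at x = 6).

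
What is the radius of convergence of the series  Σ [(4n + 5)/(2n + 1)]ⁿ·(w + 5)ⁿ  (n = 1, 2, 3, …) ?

R = 1/2

By the Cauchy root test, |a_n|^(1/n) = (4n + 5)/(2n + 1) → 2.
The series converges when 2 · |w + 5| < 1, giving R = 1/2.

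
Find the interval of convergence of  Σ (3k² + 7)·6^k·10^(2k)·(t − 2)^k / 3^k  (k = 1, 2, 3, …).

(399/200, 401/200)

Ratio test: |a_{k+1}/a_k| = [(3(k+1)² + 7)/(3k² + 7)] · 6·100/3 → 200 as k → ∞.
The series converges when 200 · |t − 2| < 1, giving R = 1/200.
When t = 401/200, the terms do not tend to 0, so the series diverges.
At t = 399/200: the terms have absolute value of order k², which does not tend to 0, so the series diverges by the divergence test.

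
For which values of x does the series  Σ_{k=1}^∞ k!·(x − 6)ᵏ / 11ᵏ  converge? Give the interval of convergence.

By the ratio test, |a_{k+1}/a_k| = (k+1) · 1/11 → ∞.
The ratio grows without bound, so the series diverges whenever (x − 6) ≠ 0; it converges only at x = 6. R = 0.

{6}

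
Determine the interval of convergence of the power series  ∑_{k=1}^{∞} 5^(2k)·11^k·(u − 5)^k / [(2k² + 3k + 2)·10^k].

[273/55, 277/55]

The ratio of consecutive coefficients is [(2k² + 3k + 2)/(2(k+1)² + 3(k+1) + 2)] · 25·11/10 → 55/2.
Convergence for |u − 5| · 55/2 < 1, i.e. |u − 5| < 2/55. So R = 2/55.
At u = 277/55: the terms are on the order of 1/k², so the series converges absolutely by comparison with the p-series (p = 2 > 1).
When u = 273/55, absolute convergence follows by limit comparison with Σ 1/k².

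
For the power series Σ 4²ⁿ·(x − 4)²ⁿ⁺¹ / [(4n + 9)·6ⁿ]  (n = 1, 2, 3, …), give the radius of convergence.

By the ratio test, |a_{n+1}/a_n| = [(4n + 9)/(4(n+1) + 9)] · 16/6 → 8/3.
Writing y = (x − 4)², the series in y has radius 3/8, so |x − 4| < √(3/8) and R = √6/4.

R = √6/4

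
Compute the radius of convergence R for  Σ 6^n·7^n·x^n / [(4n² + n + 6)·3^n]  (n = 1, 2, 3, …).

The ratio of consecutive coefficients is [(4n² + n + 6)/(4(n+1)² + (n+1) + 6)] · 6·7/3 → 14.
The series converges when 14 · |x| < 1, giving R = 1/14.

R = 1/14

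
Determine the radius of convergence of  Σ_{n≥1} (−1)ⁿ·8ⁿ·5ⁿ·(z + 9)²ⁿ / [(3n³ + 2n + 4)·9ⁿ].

By the ratio test, |a_{n+1}/a_n| = [(3n³ + 2n + 4)/(3(n+1)³ + 2(n+1) + 4)] · 8·5/9 → 40/9.
Writing y = (z + 9)², the series in y has radius 9/40, so |z + 9| < √(9/40) and R = 3√10/20.

R = 3√10/20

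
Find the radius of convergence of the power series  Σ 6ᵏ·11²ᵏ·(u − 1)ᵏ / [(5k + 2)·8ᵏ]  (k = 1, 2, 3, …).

By the ratio test, |a_{k+1}/a_k| = [(5k + 2)/(5(k+1) + 2)] · 6·121/8 → 363/4.
Hence the series converges for |u − 1| < 1/(363/4) = 4/363, so the radius of convergence is 4/363.

R = 4/363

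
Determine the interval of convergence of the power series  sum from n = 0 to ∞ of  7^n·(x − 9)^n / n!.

(−∞, ∞)

Apply the ratio test: |a_{n+1}| / |a_n| = 7 · 1/(n+1), which tends to 0 as n → ∞.
The limit is 0, so the series converges for all x; R = ∞.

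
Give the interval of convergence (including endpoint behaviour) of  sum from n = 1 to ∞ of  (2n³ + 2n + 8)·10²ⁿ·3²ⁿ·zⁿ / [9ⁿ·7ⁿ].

By the ratio test, |a_{n+1}/a_n| = [(2(n+1)³ + 2(n+1) + 8)/(2n³ + 2n + 8)] · 100·9/(9·7) → 100/7.
Thus R = 1/(100/7) = 7/100.
When z = 7/100, the terms do not tend to 0, so the series diverges.
When z = -7/100, the terms do not tend to 0, so the series diverges.

(-7/100, 7/100)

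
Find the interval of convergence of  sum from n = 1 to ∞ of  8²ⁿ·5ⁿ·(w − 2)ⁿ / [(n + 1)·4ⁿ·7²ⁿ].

The ratio of consecutive coefficients is [(n + 1)/((n+1) + 1)] · 64·5/(4·49) → 80/49.
Convergence for |w − 2| · 80/49 < 1, i.e. |w − 2| < 49/80. So R = 49/80.
Endpoint w = 209/80: the terms behave like c/n; limit comparison with the harmonic series gives divergence.
Endpoint w = 111/80: convergence follows from the alternating series test (terms decrease monotonically to 0).

[111/80, 209/80)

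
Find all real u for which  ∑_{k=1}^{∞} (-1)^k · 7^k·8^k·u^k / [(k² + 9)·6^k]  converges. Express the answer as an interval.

The ratio of consecutive coefficients is [(k² + 9)/((k+1)² + 9)] · 7·8/6 → 28/3.
The series converges when 28/3 · |u| < 1, giving R = 3/28.
Check u = 3/28: the terms are on the order of 1/k², so the series converges absolutely by comparison with the p-series (p = 2 > 1).
At u = -3/28: absolute convergence follows by limit comparison with Σ 1/k².

[-3/28, 3/28]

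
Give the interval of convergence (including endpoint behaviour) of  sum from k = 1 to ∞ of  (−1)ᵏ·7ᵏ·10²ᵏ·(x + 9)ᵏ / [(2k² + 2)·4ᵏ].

Ratio test: |a_{k+1}/a_k| = [(2k² + 2)/(2(k+1)² + 2)] · 7·100/4 → 175 as k → ∞.
Hence the series converges for |x + 9| < 1/(175) = 1/175, so the radius of convergence is 1/175.
At x = -1574/175: absolute convergence follows by limit comparison with Σ 1/k².
Endpoint x = -1576/175: the terms are on the order of 1/k², so the series converges absolutely by comparison with the p-series (p = 2 > 1).

[-1576/175, -1574/175]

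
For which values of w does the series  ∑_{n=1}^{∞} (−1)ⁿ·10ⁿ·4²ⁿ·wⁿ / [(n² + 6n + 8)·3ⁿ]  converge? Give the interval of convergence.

[-3/160, 3/160]

By the ratio test, |a_{n+1}/a_n| = [(n² + 6n + 8)/((n+1)² + 6(n+1) + 8)] · 10·16/3 → 160/3.
Thus R = 1/(160/3) = 3/160.
Check w = 3/160: the series is dominated by a constant times Σ 1/n², which converges (p = 2 > 1).
At w = -3/160: the series is dominated by a constant times Σ 1/n², which converges (p = 2 > 1).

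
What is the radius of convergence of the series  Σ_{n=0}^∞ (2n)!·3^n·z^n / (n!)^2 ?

The ratio of consecutive coefficients is (2n+1)·(2n+2)/(n+1)² · 3 → 12.
Hence the series converges for |z| < 1/(12) = 1/12, so the radius of convergence is 1/12.

R = 1/12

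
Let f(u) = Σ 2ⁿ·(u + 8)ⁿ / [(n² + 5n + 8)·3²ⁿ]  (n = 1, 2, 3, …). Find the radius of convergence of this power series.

R = 9/2

Ratio test: |a_{n+1}/a_n| = [(n² + 5n + 8)/((n+1)² + 5(n+1) + 8)] · 2/9 → 2/9 as n → ∞.
The series converges when 2/9 · |u + 8| < 1, giving R = 9/2.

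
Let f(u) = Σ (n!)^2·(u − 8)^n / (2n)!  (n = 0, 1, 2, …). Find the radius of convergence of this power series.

R = 4

Ratio test: |a_{n+1}/a_n| = (n+1)²/[(2n+1)·(2n+2)] → 1/4 as n → ∞.
Thus R = 1/(1/4) = 4.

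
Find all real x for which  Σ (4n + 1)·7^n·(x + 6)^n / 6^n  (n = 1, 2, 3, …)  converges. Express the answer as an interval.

Apply the ratio test: |a_{n+1}| / |a_n| = [(4(n+1) + 1)/(4n + 1)] · 7/6, which tends to 7/6 as n → ∞.
The series converges when 7/6 · |x + 6| < 1, giving R = 6/7.
At x = -36/7: the terms do not tend to 0, so the series diverges.
Check x = -48/7: the terms have absolute value of order n, which does not tend to 0, so the series diverges by the divergence test.

(-48/7, -36/7)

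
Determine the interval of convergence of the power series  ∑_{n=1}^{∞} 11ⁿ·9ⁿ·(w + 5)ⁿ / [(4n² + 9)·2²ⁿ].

By the ratio test, |a_{n+1}/a_n| = [(4n² + 9)/(4(n+1)² + 9)] · 11·9/4 → 99/4.
The series converges when 99/4 · |w + 5| < 1, giving R = 4/99.
Endpoint w = -491/99: absolute convergence follows by limit comparison with Σ 1/n².
When w = -499/99, the series is dominated by a constant times Σ 1/n², which converges (p = 2 > 1).

[-499/99, -491/99]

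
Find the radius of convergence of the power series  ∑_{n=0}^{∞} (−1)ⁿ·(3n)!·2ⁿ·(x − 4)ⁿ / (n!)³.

R = 1/54

Ratio test: |a_{n+1}/a_n| = (3n+1)·(3n+2)·(3n+3)/(n+1)³ · 2 → 54 as n → ∞.
The series converges when 54 · |x − 4| < 1, giving R = 1/54.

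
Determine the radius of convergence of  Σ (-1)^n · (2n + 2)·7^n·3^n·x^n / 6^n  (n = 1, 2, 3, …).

Ratio test: |a_{n+1}/a_n| = [(2(n+1) + 2)/(2n + 2)] · 7·3/6 → 7/2 as n → ∞.
Convergence for |x| · 7/2 < 1, i.e. |x| < 2/7. So R = 2/7.

R = 2/7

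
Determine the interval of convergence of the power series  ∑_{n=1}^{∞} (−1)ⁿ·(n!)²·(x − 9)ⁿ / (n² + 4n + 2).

The ratio of consecutive coefficients is (n+1)² · (n² + 4n + 2)/((n+1)² + 4(n+1) + 2) → ∞.
The terms grow without bound for any (x − 9) ≠ 0, so R = 0 (convergence only at x = 9).

{9}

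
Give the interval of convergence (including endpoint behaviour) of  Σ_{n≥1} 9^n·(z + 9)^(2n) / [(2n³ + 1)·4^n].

[-29/3, -25/3]

Ratio test: |a_{n+1}/a_n| = [(2n³ + 1)/(2(n+1)³ + 1)] · 9/4 → 9/4 as n → ∞.
Writing y = (z + 9)², the series in y has radius 4/9, so |z + 9| < √(4/9) = 2/3 and R = 2/3.
Check z = -25/3: absolute convergence follows by limit comparison with Σ 1/n³.
Check z = -29/3: the series is dominated by a constant times Σ 1/n³, which converges (p = 3 > 1).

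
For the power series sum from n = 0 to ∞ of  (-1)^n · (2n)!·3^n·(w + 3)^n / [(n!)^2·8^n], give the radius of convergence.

Apply the ratio test: |a_{n+1}| / |a_n| = (2n+1)·(2n+2)/(n+1)² · 3/8, which tends to 3/2 as n → ∞.
The series converges when 3/2 · |w + 3| < 1, giving R = 2/3.

R = 2/3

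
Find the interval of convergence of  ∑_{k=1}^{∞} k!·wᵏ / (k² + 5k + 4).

{0}

The ratio of consecutive coefficients is (k+1) · (k² + 5k + 4)/((k+1)² + 5(k+1) + 4) → ∞.
The terms grow without bound for any w ≠ 0, so R = 0 (convergence only at w = 0).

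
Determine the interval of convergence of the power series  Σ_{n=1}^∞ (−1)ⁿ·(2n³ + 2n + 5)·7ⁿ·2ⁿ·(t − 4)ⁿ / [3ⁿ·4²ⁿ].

(4/7, 52/7)

Ratio test: |a_{n+1}/a_n| = [(2(n+1)³ + 2(n+1) + 5)/(2n³ + 2n + 5)] · 7·2/(3·16) → 7/24 as n → ∞.
Thus R = 1/(7/24) = 24/7.
Endpoint t = 52/7: the terms have absolute value of order n³, which does not tend to 0, so the series diverges by the divergence test.
Check t = 4/7: the terms do not tend to 0, so the series diverges.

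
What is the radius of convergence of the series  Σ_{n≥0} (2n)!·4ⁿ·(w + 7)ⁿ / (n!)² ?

R = 1/16

The ratio of consecutive coefficients is (2n+1)·(2n+2)/(n+1)² · 4 → 16.
The series converges when 16 · |w + 7| < 1, giving R = 1/16.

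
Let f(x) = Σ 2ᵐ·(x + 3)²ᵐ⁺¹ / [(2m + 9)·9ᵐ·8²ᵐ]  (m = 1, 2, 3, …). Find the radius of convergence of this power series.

By the ratio test, |a_{m+1}/a_m| = [(2m + 9)/(2(m+1) + 9)] · 2/(9·64) → 1/288.
Since the exponent of (x + 3) increases by 2 each term, convergence requires |x + 3|² < 288, hence R = 12√2.

R = 12√2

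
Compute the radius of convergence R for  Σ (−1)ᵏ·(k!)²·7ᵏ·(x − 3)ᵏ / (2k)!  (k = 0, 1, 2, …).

R = 4/7

Ratio test: |a_{k+1}/a_k| = (k+1)²/[(2k+1)·(2k+2)] · 7 → 7/4 as k → ∞.
Thus R = 1/(7/4) = 4/7.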